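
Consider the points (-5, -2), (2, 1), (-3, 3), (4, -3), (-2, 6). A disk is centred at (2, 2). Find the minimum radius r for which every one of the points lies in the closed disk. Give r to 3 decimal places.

The required radius is the distance from (2, 2) to the farthest point.
Squared distances: 65, 1, 26, 29, 32.
Maximum is 65, attained at (-5, -2).
r = √65 ≈ 8.062.

8.062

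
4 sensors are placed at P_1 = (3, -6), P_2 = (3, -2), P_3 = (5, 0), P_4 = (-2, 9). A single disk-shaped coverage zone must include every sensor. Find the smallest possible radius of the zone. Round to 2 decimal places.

7.91

The minimum enclosing circle of a finite set is fixed by two of the points (as a diameter) or three (as a circumcircle).
The farthest pair is P_1–P_4 with squared distance 250. The circle on this segment as diameter has centre (0.5, 1.5) and r² = 250/4 = 62.5.
Check P_2: distance² to centre = 18.5 ≤ 62.5, so it lies inside.
All remaining points lie in this disk, and no smaller disk contains both endpoints, so this is the minimum enclosing circle.
r = √(62.5) ≈ 7.91.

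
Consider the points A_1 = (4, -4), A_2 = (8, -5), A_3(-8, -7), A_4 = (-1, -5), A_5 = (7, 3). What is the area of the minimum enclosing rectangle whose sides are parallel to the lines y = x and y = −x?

In coordinates u = x + y, v = x − y the rectangle is axis-aligned; the map (x,y)→(u,v) scales areas by 2.
u-values: 0, 3, -15, -6, 10; range = 10 − (-15) = 25.
v-values: 8, 13, -1, 4, 4; range = 13 − (-1) = 14.
Area = (25 × 14) / 2 = 175.

175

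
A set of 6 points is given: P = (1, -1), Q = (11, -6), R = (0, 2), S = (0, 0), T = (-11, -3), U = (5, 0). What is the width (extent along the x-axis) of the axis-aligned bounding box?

22

max x = 11, min x = -11, so width = 22.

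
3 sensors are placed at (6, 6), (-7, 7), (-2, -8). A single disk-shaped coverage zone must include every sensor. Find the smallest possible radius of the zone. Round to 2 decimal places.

8.75

Call the three points A, B, C in the order given.
Side lengths²: AB² = 170, AC² = 260, BC² = 250.
Since AC² = 260 < 250 + 170 = 420, the triangle is acute, so the smallest enclosing circle is the circumcircle.
Circumcentre = (-18/19, 13/19), r² = 27625/361.
r = √(27625/361) ≈ 8.75.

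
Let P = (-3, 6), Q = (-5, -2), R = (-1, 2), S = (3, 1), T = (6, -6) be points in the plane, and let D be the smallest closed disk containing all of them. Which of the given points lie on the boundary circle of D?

P, T

The farthest pair is P–T with squared distance 225. The circle on this segment as diameter has centre (1.5, 0) and r² = 225/4 = 56.25.
Check Q: distance² to centre = 46.25 ≤ 56.25, so it lies inside.
All remaining points lie in this disk, and no smaller disk contains both endpoints, so this is the minimum enclosing circle.
The points at distance exactly r from the centre are P, T — 2 points.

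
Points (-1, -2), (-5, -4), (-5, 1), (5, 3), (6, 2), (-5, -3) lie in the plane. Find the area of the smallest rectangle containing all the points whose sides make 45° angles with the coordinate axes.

85

In coordinates u = x + y, v = x − y the rectangle is axis-aligned; the map (x,y)→(u,v) scales areas by 2.
u-values: -3, -9, -4, 8, 8, -8; range = 8 − (-9) = 17.
v-values: 1, -1, -6, 2, 4, -2; range = 4 − (-6) = 10.
Area = (17 × 10) / 2 = 85.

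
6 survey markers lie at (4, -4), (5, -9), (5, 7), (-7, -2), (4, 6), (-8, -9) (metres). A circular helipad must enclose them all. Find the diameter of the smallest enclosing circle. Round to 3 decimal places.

By Welzl's lemma the MEC is supported by two points (diametrically opposite) or three points (on a circumcircle).
The farthest pair is (5, 7)–(-8, -9) with squared distance 425. The circle on this segment as diameter has centre (-1.5, -1) and r² = 425/4 = 106.25.
Check (4, -4): distance² to centre = 39.25 ≤ 106.25, so it lies inside.
All remaining points lie in this disk, and no smaller disk contains both endpoints, so this is the minimum enclosing circle.
Diameter = 2r = 2√(106.25) ≈ 20.616.

20.616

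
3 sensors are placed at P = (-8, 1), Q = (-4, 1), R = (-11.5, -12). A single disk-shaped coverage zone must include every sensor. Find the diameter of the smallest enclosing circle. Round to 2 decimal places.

15.01

Side lengths²: PQ² = 16, PR² = 181.25, QR² = 225.25.
Since QR² = 225.25 ≥ 181.25 + 16 = 197.25, the angle opposite QR is not acute, so the smallest enclosing circle has QR as diameter.
Centre = midpoint of QR = (-7.75, -5.5), r² = 225.25/4 = 56.3125.
Diameter = 2r = 2√(56.3125) ≈ 15.01.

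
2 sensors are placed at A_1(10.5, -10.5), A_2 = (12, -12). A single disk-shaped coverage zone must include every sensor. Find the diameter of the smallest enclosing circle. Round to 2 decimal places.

2.12

The smallest circle enclosing two points has them as diameter endpoints.
Centre = midpoint = (11.25, -11.25); r² = |A_1A_2|²/4 = 4.5/4 = 1.125.
Diameter = 2r = 2√(1.125) ≈ 2.12.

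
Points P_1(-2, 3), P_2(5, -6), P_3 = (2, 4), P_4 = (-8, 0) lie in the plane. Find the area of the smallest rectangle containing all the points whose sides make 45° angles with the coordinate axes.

In coordinates u = x + y, v = x − y the rectangle is axis-aligned; the map (x,y)→(u,v) scales areas by 2.
u-values: 1, -1, 6, -8; range = 6 − (-8) = 14.
v-values: -5, 11, -2, -8; range = 11 − (-8) = 19.
Area = (14 × 19) / 2 = 133.

133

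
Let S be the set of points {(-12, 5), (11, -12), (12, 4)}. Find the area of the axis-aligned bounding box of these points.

x ranges over [-12, 12], width 24.
y ranges over [-12, 5], height 17.
Area = 24 × 17 = 408.

408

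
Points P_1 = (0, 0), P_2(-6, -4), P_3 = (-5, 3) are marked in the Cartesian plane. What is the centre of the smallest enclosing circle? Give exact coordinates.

Side lengths²: P_1P_2² = 52, P_1P_3² = 34, P_2P_3² = 50.
Since P_1P_2² = 52 < 50 + 34 = 84, the triangle is acute, so the smallest enclosing circle is the circumcircle.
Circumcentre = (-73/19, -14/19), r² = 5525/361.
Centre = (-73/19, -14/19).

(-73/19, -14/19)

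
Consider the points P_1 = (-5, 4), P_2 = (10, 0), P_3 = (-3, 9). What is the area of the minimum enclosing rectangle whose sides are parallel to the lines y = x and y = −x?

121

In coordinates u = x + y, v = x − y the rectangle is axis-aligned; the map (x,y)→(u,v) scales areas by 2.
u-values: -1, 10, 6; range = 10 − (-1) = 11.
v-values: -9, 10, -12; range = 10 − (-12) = 22.
Area = (11 × 22) / 2 = 121.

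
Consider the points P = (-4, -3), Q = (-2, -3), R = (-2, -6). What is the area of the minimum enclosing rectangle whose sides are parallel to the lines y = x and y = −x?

In coordinates u = x + y, v = x − y the rectangle is axis-aligned; the map (x,y)→(u,v) scales areas by 2.
u-values: -7, -5, -8; range = -5 − (-8) = 3.
v-values: -1, 1, 4; range = 4 − (-1) = 5.
Area = (3 × 5) / 2 = 7.5.

7.5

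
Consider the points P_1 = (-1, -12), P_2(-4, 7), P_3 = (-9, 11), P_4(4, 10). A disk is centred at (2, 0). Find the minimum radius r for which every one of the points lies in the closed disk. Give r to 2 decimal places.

The required radius is the distance from (2, 0) to the farthest point.
Squared distances: 153, 85, 242, 104.
Maximum is 242, attained at P_3.
r = √242 ≈ 15.56.

15.56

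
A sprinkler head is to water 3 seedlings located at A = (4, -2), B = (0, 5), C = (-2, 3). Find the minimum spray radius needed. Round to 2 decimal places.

Side lengths²: AB² = 65, AC² = 61, BC² = 8.
Since AB² = 65 < 61 + 8 = 69, the triangle is acute, so the smallest enclosing circle is the circumcircle.
Circumcentre = (37/22, 29/22), r² = 3965/242.
r = √(3965/242) ≈ 4.05.

4.05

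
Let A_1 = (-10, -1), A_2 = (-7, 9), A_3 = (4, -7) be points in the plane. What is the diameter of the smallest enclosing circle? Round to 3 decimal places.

Side lengths²: A_1A_2² = 109, A_1A_3² = 232, A_2A_3² = 377.
Since A_2A_3² = 377 ≥ 232 + 109 = 341, the angle opposite A_2A_3 is not acute, so the smallest enclosing circle has A_2A_3 as diameter.
Centre = midpoint of A_2A_3 = (-1.5, 1), r² = 377/4 = 94.25.
Diameter = 2r = 2√(94.25) ≈ 19.416.

19.416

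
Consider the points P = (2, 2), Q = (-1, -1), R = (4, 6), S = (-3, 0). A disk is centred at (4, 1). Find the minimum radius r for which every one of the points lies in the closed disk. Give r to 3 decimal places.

The required radius is the distance from (4, 1) to the farthest point.
Squared distances: 5, 29, 25, 50.
Maximum is 50, attained at S.
r = √50 ≈ 7.071.

7.071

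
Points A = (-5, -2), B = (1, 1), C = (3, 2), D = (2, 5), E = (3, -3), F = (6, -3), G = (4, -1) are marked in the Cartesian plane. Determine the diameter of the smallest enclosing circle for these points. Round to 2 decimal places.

11.64

The minimum enclosing circle is determined by three boundary points: A, D, F.
Their circumcentre is (2/3, -2/3) with r² = 305/9.
The farthest remaining point C is at distance² 113/9 ≤ 305/9.
Diameter = 2r = 2√(305/9) ≈ 11.64.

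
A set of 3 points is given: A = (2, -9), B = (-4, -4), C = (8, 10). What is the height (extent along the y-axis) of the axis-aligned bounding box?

max y = 10, min y = -9, so height = 19.

19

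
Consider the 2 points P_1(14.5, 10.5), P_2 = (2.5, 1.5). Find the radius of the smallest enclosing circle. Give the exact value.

The smallest circle enclosing two points has them as diameter endpoints.
Centre = midpoint = (8.5, 6); r² = |P_1P_2|²/4 = 225/4 = 56.25.
r = √(56.25) = 7.5.

7.5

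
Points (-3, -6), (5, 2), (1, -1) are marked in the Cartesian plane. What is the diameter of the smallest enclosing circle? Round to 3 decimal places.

11.314

Call the three points A, B, C in the order given.
Side lengths²: AB² = 128, AC² = 41, BC² = 25.
Since AB² = 128 ≥ 41 + 25 = 66, the angle opposite AB is not acute, so the smallest enclosing circle has AB as diameter.
Centre = midpoint of AB = (1, -2), r² = 128/4 = 32.
Diameter = 2r = 2√32 ≈ 11.314.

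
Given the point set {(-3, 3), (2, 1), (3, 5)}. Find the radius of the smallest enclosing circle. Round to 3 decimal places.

3.192

Call the three points A, B, C in the order given.
Side lengths²: AB² = 29, AC² = 40, BC² = 17.
Since AC² = 40 < 29 + 17 = 46, the triangle is acute, so the smallest enclosing circle is the circumcircle.
Circumcentre = (3/22, 79/22), r² = 2465/242.
r = √(2465/242) ≈ 3.192.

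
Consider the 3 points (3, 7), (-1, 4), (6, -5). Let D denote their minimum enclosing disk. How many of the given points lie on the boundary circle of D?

Call the three points A, B, C in the order given.
Side lengths²: AB² = 25, AC² = 153, BC² = 130.
Since AC² = 153 < 130 + 25 = 155, the triangle is acute, so the smallest enclosing circle is the circumcircle.
Circumcentre = (167/38, 37/38), r² = 27625/722.
The points at distance exactly r from the centre are (3, 7), (-1, 4), (6, -5) — 3 points.

3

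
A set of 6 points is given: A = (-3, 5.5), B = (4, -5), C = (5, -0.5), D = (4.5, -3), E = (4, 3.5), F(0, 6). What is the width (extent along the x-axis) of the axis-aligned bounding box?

max x = 5, min x = -3, so width = 8.

8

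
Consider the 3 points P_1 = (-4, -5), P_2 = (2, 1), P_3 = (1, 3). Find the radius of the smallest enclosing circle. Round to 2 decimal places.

Side lengths²: P_1P_2² = 72, P_1P_3² = 89, P_2P_3² = 5.
Since P_1P_3² = 89 ≥ 72 + 5 = 77, the angle opposite P_1P_3 is not acute, so the smallest enclosing circle has P_1P_3 as diameter.
Centre = midpoint of P_1P_3 = (-1.5, -1), r² = 89/4 = 22.25.
r = √(22.25) ≈ 4.72.

4.72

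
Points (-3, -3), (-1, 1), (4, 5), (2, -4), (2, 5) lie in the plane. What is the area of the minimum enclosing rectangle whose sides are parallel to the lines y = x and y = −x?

67.5

In coordinates u = x + y, v = x − y the rectangle is axis-aligned; the map (x,y)→(u,v) scales areas by 2.
u-values: -6, 0, 9, -2, 7; range = 9 − (-6) = 15.
v-values: 0, -2, -1, 6, -3; range = 6 − (-3) = 9.
Area = (15 × 9) / 2 = 67.5.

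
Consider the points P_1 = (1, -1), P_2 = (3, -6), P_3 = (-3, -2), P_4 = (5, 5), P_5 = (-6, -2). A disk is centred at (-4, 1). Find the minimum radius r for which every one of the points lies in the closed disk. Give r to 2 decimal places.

The required radius is the distance from (-4, 1) to the farthest point.
Squared distances: 29, 98, 10, 97, 13.
Maximum is 98, attained at P_2.
r = √98 ≈ 9.90.

9.90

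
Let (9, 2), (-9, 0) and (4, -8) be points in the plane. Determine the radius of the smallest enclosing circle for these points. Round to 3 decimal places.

Call the three points A, B, C in the order given.
Side lengths²: AB² = 328, AC² = 125, BC² = 233.
Since AB² = 328 < 233 + 125 = 358, the triangle is acute, so the smallest enclosing circle is the circumcircle.
Circumcentre = (3/34, 7/34), r² = 47765/578.
r = √(47765/578) ≈ 9.091.

9.091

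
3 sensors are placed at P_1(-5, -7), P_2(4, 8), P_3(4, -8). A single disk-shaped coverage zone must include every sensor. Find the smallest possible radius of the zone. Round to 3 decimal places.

8.800

Side lengths²: P_1P_2² = 306, P_1P_3² = 82, P_2P_3² = 256.
Since P_1P_2² = 306 < 256 + 82 = 338, the triangle is acute, so the smallest enclosing circle is the circumcircle.
Circumcentre = (1/3, 0), r² = 697/9.
r = √(697/9) ≈ 8.800.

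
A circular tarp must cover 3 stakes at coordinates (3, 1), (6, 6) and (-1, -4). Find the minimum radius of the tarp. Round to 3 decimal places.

6.103

Call the three points A, B, C in the order given.
Side lengths²: AB² = 34, AC² = 41, BC² = 149.
Since BC² = 149 ≥ 41 + 34 = 75, the angle opposite BC is not acute, so the smallest enclosing circle has BC as diameter.
Centre = midpoint of BC = (2.5, 1), r² = 149/4 = 37.25.
r = √(37.25) ≈ 6.103.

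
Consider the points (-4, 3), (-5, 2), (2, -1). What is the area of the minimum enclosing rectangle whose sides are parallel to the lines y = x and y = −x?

20

In coordinates u = x + y, v = x − y the rectangle is axis-aligned; the map (x,y)→(u,v) scales areas by 2.
u-values: -1, -3, 1; range = 1 − (-3) = 4.
v-values: -7, -7, 3; range = 3 − (-7) = 10.
Area = (4 × 10) / 2 = 20.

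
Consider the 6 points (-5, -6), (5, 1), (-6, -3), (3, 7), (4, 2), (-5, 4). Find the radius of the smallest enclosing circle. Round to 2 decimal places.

The minimum enclosing circle of a finite set is fixed by two of the points (as a diameter) or three (as a circumcircle).
The farthest pair is (-5, -6)–(3, 7) with squared distance 233. The circle on this segment as diameter has centre (-1, 0.5) and r² = 233/4 = 58.25.
Check (5, 1): distance² to centre = 36.25 ≤ 58.25, so it lies inside.
All remaining points lie in this disk, and no smaller disk contains both endpoints, so this is the minimum enclosing circle.
r = √(58.25) ≈ 7.63.

7.63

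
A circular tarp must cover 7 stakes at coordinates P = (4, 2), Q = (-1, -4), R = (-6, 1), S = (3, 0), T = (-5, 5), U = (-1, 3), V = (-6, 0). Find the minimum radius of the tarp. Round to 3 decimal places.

The minimum enclosing circle is determined by three boundary points: P, Q, T.
Their circumcentre is (-57/46, 59/46) with r² = 29585/1058.
The farthest remaining point V is at distance² 25721/1058 ≤ 29585/1058.
r = √(29585/1058) ≈ 5.288.

5.288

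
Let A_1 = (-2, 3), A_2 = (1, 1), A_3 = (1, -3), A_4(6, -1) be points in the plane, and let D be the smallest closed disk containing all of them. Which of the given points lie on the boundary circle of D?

A_1, A_4

A smallest enclosing disk is always determined by at most three of the input points on its boundary.
The farthest pair is A_1–A_4 with squared distance 80. The circle on this segment as diameter has centre (2, 1) and r² = 80/4 = 20.
Check A_2: distance² to centre = 1 ≤ 20, so it lies inside.
All remaining points lie in this disk, and no smaller disk contains both endpoints, so this is the minimum enclosing circle.
The points at distance exactly r from the centre are A_1, A_4 — 2 points.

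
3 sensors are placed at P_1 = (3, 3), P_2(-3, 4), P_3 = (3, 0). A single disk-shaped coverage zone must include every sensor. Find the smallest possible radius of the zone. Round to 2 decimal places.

3.61

Side lengths²: P_1P_2² = 37, P_1P_3² = 9, P_2P_3² = 52.
Since P_2P_3² = 52 ≥ 37 + 9 = 46, the angle opposite P_2P_3 is not acute, so the smallest enclosing circle has P_2P_3 as diameter.
Centre = midpoint of P_2P_3 = (0, 2), r² = 52/4 = 13.
r = √13 ≈ 3.61.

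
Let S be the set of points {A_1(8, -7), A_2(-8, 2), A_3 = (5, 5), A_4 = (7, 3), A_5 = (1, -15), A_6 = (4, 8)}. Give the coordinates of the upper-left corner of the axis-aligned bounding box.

(-8, 8)

x-range [-8, 8], y-range [-15, 8].
The upper-left corner is (-8, 8).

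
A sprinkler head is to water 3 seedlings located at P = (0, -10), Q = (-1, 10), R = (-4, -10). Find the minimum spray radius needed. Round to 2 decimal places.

10.12

Side lengths²: PQ² = 401, PR² = 16, QR² = 409.
Since QR² = 409 < 401 + 16 = 417, the triangle is acute, so the smallest enclosing circle is the circumcircle.
Circumcentre = (-2, -0.075), r² = 102.505625.
r = √(102.505625) ≈ 10.12.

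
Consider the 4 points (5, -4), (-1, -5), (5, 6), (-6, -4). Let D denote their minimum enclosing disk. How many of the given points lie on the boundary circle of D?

3

The farthest pair is (5, 6)–(-6, -4) with squared distance 221. The circle on this segment as diameter has centre (-0.5, 1) and r² = 221/4 = 55.25.
Check (5, -4): distance² to centre = 55.25 ≤ 55.25, so it lies inside.
All remaining points lie in this disk, and no smaller disk contains both endpoints, so this is the minimum enclosing circle.
The points at distance exactly r from the centre are (5, -4), (5, 6), (-6, -4) — 3 points.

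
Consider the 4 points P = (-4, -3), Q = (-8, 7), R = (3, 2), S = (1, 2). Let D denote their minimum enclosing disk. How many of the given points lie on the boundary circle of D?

3

A smallest enclosing disk is always determined by at most three of the input points on its boundary.
The minimum enclosing circle is determined by three boundary points: P, Q, R.
Their circumcentre is (-28/9, 142/45) with r² = 78329/2025.
The farthest remaining point S is at distance² 36929/2025 ≤ 78329/2025.
The points at distance exactly r from the centre are P, Q, R — 3 points.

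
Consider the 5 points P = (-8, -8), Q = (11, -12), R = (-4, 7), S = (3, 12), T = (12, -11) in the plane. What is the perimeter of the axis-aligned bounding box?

88

Width = max x − min x = 12 − (-8) = 20.
Height = max y − min y = 12 − (-12) = 24.
Perimeter = 2(20 + 24) = 88.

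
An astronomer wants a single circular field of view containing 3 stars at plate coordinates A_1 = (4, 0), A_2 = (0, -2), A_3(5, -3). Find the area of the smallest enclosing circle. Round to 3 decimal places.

20.837

Side lengths²: A_1A_2² = 20, A_1A_3² = 10, A_2A_3² = 26.
Since A_2A_3² = 26 < 20 + 10 = 30, the triangle is acute, so the smallest enclosing circle is the circumcircle.
Circumcentre = (18/7, -15/7), r² = 325/49.
Area = π·r² = π·325/49 ≈ 20.837.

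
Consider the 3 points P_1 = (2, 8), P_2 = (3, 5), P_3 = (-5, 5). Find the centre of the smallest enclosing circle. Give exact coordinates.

Side lengths²: P_1P_2² = 10, P_1P_3² = 58, P_2P_3² = 64.
Since P_2P_3² = 64 < 58 + 10 = 68, the triangle is acute, so the smallest enclosing circle is the circumcircle.
Circumcentre = (-1, 16/3), r² = 145/9.
Centre = (-1, 16/3).

(-1, 16/3)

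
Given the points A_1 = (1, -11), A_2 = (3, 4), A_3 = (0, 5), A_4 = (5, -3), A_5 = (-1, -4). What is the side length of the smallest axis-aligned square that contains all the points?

16

The bounding box has width 6 and height 16.
An axis-aligned square enclosing the set must have side ≥ max(width, height).
So the minimum side is max(6, 16) = 16.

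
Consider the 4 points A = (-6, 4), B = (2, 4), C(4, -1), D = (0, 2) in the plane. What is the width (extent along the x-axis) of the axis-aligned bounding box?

10

max x = 4, min x = -6, so width = 10.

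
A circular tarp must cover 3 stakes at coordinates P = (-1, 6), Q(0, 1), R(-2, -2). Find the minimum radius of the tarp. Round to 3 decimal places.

4.031

Side lengths²: PQ² = 26, PR² = 65, QR² = 13.
Since PR² = 65 ≥ 26 + 13 = 39, the angle opposite PR is not acute, so the smallest enclosing circle has PR as diameter.
Centre = midpoint of PR = (-1.5, 2), r² = 65/4 = 16.25.
r = √(16.25) ≈ 4.031.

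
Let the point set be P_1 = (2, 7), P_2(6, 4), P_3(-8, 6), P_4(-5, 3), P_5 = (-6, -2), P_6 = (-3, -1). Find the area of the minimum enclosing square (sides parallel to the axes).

196

The bounding box has width 14 and height 9.
An axis-aligned square enclosing the set must have side ≥ max(width, height).
So the minimum side is max(14, 9) = 14.
Area = 14² = 196.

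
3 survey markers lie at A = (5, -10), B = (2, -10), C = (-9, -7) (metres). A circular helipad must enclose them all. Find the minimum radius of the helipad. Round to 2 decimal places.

Side lengths²: AB² = 9, AC² = 205, BC² = 130.
Since AC² = 205 ≥ 130 + 9 = 139, the angle opposite AC is not acute, so the smallest enclosing circle has AC as diameter.
Centre = midpoint of AC = (-2, -8.5), r² = 205/4 = 51.25.
r = √(51.25) ≈ 7.16.

7.16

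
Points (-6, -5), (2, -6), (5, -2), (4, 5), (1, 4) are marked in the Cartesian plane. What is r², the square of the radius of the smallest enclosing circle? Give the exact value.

By Welzl's lemma the MEC is supported by two points (diametrically opposite) or three points (on a circumcircle).
The farthest pair is (-6, -5)–(4, 5) with squared distance 200. The circle on this segment as diameter has centre (-1, 0) and r² = 200/4 = 50.
Check (2, -6): distance² to centre = 45 ≤ 50, so it lies inside.
All remaining points lie in this disk, and no smaller disk contains both endpoints, so this is the minimum enclosing circle.

50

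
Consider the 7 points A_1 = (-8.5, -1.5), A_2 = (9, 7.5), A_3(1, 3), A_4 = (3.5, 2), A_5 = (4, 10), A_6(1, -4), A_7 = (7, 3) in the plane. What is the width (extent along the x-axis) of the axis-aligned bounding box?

max x = 9, min x = -8.5, so width = 17.5.

17.5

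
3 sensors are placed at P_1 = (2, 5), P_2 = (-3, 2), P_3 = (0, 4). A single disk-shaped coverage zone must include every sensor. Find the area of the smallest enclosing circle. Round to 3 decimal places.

26.704

Side lengths²: P_1P_2² = 34, P_1P_3² = 5, P_2P_3² = 13.
Since P_1P_2² = 34 ≥ 13 + 5 = 18, the angle opposite P_1P_2 is not acute, so the smallest enclosing circle has P_1P_2 as diameter.
Centre = midpoint of P_1P_2 = (-0.5, 3.5), r² = 34/4 = 8.5.
Area = π·r² = π·8.5 ≈ 26.704.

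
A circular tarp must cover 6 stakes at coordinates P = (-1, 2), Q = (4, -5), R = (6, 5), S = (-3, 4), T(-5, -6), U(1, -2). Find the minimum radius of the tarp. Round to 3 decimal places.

7.778

By Welzl's lemma the MEC is supported by two points (diametrically opposite) or three points (on a circumcircle).
The farthest pair is R–T with squared distance 242. The circle on this segment as diameter has centre (0.5, -0.5) and r² = 242/4 = 60.5.
Check P: distance² to centre = 8.5 ≤ 60.5, so it lies inside.
All remaining points lie in this disk, and no smaller disk contains both endpoints, so this is the minimum enclosing circle.
r = √(60.5) ≈ 7.778.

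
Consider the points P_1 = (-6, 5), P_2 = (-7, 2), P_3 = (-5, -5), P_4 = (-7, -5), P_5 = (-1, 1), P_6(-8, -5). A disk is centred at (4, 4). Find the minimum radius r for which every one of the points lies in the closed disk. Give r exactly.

15

The required radius is the distance from (4, 4) to the farthest point.
Squared distances: 101, 125, 162, 202, 34, 225.
Maximum is 225, attained at P_6.
r = √225 = 15.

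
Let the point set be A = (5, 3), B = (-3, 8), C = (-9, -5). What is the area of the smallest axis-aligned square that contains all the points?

The bounding box has width 14 and height 13.
An axis-aligned square enclosing the set must have side ≥ max(width, height).
So the minimum side is max(14, 13) = 14.
Area = 14² = 196.

196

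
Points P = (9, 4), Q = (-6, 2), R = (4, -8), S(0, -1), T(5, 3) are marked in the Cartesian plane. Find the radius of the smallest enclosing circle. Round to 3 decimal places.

The minimum enclosing circle is determined by three boundary points: P, Q, R.
Their circumcentre is (65/34, -3/34) with r² = 38701/578.
The farthest remaining point T is at distance² 11025/578 ≤ 38701/578.
r = √(38701/578) ≈ 8.183.

8.183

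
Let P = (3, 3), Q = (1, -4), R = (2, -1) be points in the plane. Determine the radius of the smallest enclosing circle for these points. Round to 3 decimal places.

Side lengths²: PQ² = 53, PR² = 17, QR² = 10.
Since PQ² = 53 ≥ 17 + 10 = 27, the angle opposite PQ is not acute, so the smallest enclosing circle has PQ as diameter.
Centre = midpoint of PQ = (2, -0.5), r² = 53/4 = 13.25.
r = √(13.25) ≈ 3.640.

3.640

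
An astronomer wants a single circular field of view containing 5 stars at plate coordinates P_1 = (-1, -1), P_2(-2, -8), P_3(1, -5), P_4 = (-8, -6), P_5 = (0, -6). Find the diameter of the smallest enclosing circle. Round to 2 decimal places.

9.17

A smallest enclosing disk is always determined by at most three of the input points on its boundary.
The minimum enclosing circle is determined by three boundary points: P_1, P_3, P_4.
Their circumcentre is (-68/19, -91/19) with r² = 7585/361.
The farthest remaining point P_5 is at distance² 5153/361 ≤ 7585/361.
Diameter = 2r = 2√(7585/361) ≈ 9.17.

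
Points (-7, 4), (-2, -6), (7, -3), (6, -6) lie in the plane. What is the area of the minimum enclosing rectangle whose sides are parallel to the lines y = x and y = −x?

138

In coordinates u = x + y, v = x − y the rectangle is axis-aligned; the map (x,y)→(u,v) scales areas by 2.
u-values: -3, -8, 4, 0; range = 4 − (-8) = 12.
v-values: -11, 4, 10, 12; range = 12 − (-11) = 23.
Area = (12 × 23) / 2 = 138.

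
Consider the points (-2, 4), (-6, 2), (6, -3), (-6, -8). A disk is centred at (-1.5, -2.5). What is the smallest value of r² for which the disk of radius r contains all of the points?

The required radius is the distance from (-1.5, -2.5) to the farthest point.
Squared distances: 42.5, 40.5, 56.5, 50.5.
Maximum is 56.5, attained at (6, -3).

56.5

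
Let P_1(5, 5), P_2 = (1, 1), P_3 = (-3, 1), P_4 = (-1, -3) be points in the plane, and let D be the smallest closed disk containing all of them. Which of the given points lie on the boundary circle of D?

By Welzl's lemma the MEC is supported by two points (diametrically opposite) or three points (on a circumcircle).
The farthest pair is P_1–P_4 with squared distance 100. The circle on this segment as diameter has centre (2, 1) and r² = 100/4 = 25.
Check P_2: distance² to centre = 1 ≤ 25, so it lies inside.
All remaining points lie in this disk, and no smaller disk contains both endpoints, so this is the minimum enclosing circle.
The points at distance exactly r from the centre are P_1, P_3, P_4 — 3 points.

P_1, P_3, P_4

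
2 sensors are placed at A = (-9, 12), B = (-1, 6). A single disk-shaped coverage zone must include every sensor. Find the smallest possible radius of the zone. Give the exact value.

The smallest circle enclosing two points has them as diameter endpoints.
Centre = midpoint = (-5, 9); r² = |AB|²/4 = 100/4 = 25.
r = √25 = 5.

5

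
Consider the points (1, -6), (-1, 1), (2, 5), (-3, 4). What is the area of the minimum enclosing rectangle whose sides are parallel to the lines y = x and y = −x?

In coordinates u = x + y, v = x − y the rectangle is axis-aligned; the map (x,y)→(u,v) scales areas by 2.
u-values: -5, 0, 7, 1; range = 7 − (-5) = 12.
v-values: 7, -2, -3, -7; range = 7 − (-7) = 14.
Area = (12 × 14) / 2 = 84.

84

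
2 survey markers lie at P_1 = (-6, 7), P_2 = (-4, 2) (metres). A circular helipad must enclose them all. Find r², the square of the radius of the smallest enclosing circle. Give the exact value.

7.25

The smallest circle enclosing two points has them as diameter endpoints.
Centre = midpoint = (-5, 4.5); r² = |P_1P_2|²/4 = 29/4 = 7.25.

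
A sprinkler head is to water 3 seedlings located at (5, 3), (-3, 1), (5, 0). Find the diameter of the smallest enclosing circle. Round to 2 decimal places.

Call the three points A, B, C in the order given.
Side lengths²: AB² = 68, AC² = 9, BC² = 65.
Since AB² = 68 < 65 + 9 = 74, the triangle is acute, so the smallest enclosing circle is the circumcircle.
Circumcentre = (1.125, 1.5), r² = 17.265625.
Diameter = 2r = 2√(17.265625) ≈ 8.31.

8.31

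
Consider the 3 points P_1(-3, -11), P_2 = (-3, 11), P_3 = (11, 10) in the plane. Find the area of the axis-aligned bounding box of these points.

x ranges over [-3, 11], width 14.
y ranges over [-11, 11], height 22.
Area = 14 × 22 = 308.

308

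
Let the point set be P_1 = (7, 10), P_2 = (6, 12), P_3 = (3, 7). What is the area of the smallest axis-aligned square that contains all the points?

The bounding box has width 4 and height 5.
An axis-aligned square enclosing the set must have side ≥ max(width, height).
So the minimum side is max(4, 5) = 5.
Area = 5² = 25.

25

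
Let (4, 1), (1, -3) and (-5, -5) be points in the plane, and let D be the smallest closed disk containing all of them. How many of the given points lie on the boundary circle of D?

2

Call the three points A, B, C in the order given.
Side lengths²: AB² = 25, AC² = 117, BC² = 40.
Since AC² = 117 ≥ 40 + 25 = 65, the angle opposite AC is not acute, so the smallest enclosing circle has AC as diameter.
Centre = midpoint of AC = (-0.5, -2), r² = 117/4 = 29.25.
The points at distance exactly r from the centre are (4, 1), (-5, -5) — 2 points.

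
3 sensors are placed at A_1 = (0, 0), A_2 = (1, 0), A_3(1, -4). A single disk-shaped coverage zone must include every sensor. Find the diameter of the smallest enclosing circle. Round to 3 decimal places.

4.123

Side lengths²: A_1A_2² = 1, A_1A_3² = 17, A_2A_3² = 16.
Since A_1A_3² = 17 ≥ 16 + 1 = 17, the angle opposite A_1A_3 is not acute, so the smallest enclosing circle has A_1A_3 as diameter.
Centre = midpoint of A_1A_3 = (0.5, -2), r² = 17/4 = 4.25.
Diameter = 2r = 2√(4.25) ≈ 4.123.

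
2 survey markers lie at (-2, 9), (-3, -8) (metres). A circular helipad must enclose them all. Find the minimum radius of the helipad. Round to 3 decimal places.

The smallest circle enclosing two points has them as diameter endpoints.
Centre = midpoint = (-2.5, 0.5); r² = |(-2, 9)−(-3, -8)|²/4 = 290/4 = 72.5.
r = √(72.5) ≈ 8.515.

8.515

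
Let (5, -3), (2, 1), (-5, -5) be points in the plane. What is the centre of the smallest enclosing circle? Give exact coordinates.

Call the three points A, B, C in the order given.
Side lengths²: AB² = 25, AC² = 104, BC² = 85.
Since AC² = 104 < 85 + 25 = 110, the triangle is acute, so the smallest enclosing circle is the circumcircle.
Circumcentre = (-3/46, -169/46), r² = 27625/1058.
Centre = (-3/46, -169/46).

(-3/46, -169/46)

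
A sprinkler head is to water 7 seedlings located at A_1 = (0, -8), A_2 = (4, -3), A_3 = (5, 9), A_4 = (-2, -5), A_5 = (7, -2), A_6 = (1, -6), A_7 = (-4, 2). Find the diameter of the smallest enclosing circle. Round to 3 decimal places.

A smallest enclosing disk is always determined by at most three of the input points on its boundary.
The farthest pair is A_1–A_3 with squared distance 314. The circle on this segment as diameter has centre (2.5, 0.5) and r² = 314/4 = 78.5.
Check A_2: distance² to centre = 14.5 ≤ 78.5, so it lies inside.
All remaining points lie in this disk, and no smaller disk contains both endpoints, so this is the minimum enclosing circle.
Diameter = 2r = 2√(78.5) ≈ 17.720.

17.720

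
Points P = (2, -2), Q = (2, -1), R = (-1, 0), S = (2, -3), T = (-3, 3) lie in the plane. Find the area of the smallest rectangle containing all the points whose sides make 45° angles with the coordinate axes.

In coordinates u = x + y, v = x − y the rectangle is axis-aligned; the map (x,y)→(u,v) scales areas by 2.
u-values: 0, 1, -1, -1, 0; range = 1 − (-1) = 2.
v-values: 4, 3, -1, 5, -6; range = 5 − (-6) = 11.
Area = (2 × 11) / 2 = 11.

11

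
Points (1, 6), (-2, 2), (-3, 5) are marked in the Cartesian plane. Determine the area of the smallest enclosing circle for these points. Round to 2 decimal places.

Call the three points A, B, C in the order given.
Side lengths²: AB² = 25, AC² = 17, BC² = 10.
Since AB² = 25 < 17 + 10 = 27, the triangle is acute, so the smallest enclosing circle is the circumcircle.
Circumcentre = (-17/26, 107/26), r² = 2125/338.
Area = π·r² = π·2125/338 ≈ 19.75.

19.75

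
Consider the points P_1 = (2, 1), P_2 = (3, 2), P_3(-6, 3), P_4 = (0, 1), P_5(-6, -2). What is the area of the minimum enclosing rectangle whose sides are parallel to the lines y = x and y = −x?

In coordinates u = x + y, v = x − y the rectangle is axis-aligned; the map (x,y)→(u,v) scales areas by 2.
u-values: 3, 5, -3, 1, -8; range = 5 − (-8) = 13.
v-values: 1, 1, -9, -1, -4; range = 1 − (-9) = 10.
Area = (13 × 10) / 2 = 65.

65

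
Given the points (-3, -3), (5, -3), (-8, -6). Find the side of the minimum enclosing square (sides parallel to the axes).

13

The bounding box has width 13 and height 3.
An axis-aligned square enclosing the set must have side ≥ max(width, height).
So the minimum side is max(13, 3) = 13.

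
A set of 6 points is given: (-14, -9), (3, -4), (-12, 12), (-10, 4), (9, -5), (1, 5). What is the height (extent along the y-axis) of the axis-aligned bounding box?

21

max y = 12, min y = -9, so height = 21.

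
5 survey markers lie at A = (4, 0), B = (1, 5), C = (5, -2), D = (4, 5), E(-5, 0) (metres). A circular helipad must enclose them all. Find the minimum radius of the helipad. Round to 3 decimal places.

5.459

A smallest enclosing disk is always determined by at most three of the input points on its boundary.
The minimum enclosing circle is determined by three boundary points: C, D, E.
Their circumcentre is (13/34, 31/34) with r² = 17225/578.
The farthest remaining point B is at distance² 9881/578 ≤ 17225/578.
r = √(17225/578) ≈ 5.459.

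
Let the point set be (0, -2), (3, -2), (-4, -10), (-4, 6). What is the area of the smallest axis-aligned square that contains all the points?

256

The bounding box has width 7 and height 16.
An axis-aligned square enclosing the set must have side ≥ max(width, height).
So the minimum side is max(7, 16) = 16.
Area = 16² = 256.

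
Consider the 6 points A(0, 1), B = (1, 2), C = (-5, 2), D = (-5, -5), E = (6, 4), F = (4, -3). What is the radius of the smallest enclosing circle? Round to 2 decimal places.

7.11

A smallest enclosing disk is always determined by at most three of the input points on its boundary.
The farthest pair is D–E with squared distance 202. The circle on this segment as diameter has centre (0.5, -0.5) and r² = 202/4 = 50.5.
Check A: distance² to centre = 2.5 ≤ 50.5, so it lies inside.
All remaining points lie in this disk, and no smaller disk contains both endpoints, so this is the minimum enclosing circle.
r = √(50.5) ≈ 7.11.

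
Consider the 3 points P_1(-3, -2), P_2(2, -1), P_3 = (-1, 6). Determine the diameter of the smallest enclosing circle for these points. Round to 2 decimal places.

8.43

Side lengths²: P_1P_2² = 26, P_1P_3² = 68, P_2P_3² = 58.
Since P_1P_3² = 68 < 58 + 26 = 84, the triangle is acute, so the smallest enclosing circle is the circumcircle.
Circumcentre = (-22/19, 34/19), r² = 6409/361.
Diameter = 2r = 2√(6409/361) ≈ 8.43.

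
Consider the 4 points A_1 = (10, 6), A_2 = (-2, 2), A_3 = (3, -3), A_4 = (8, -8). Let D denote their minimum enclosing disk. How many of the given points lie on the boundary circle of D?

3

By Welzl's lemma the MEC is supported by two points (diametrically opposite) or three points (on a circumcircle).
The minimum enclosing circle is determined by three boundary points: A_1, A_2, A_4.
Their circumcentre is (5.5, -0.5) with r² = 62.5.
The farthest remaining point A_3 is at distance² 12.5 ≤ 62.5.
The points at distance exactly r from the centre are A_1, A_2, A_4 — 3 points.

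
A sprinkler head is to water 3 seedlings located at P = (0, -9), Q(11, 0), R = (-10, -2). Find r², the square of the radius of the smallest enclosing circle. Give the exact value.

Side lengths²: PQ² = 202, PR² = 149, QR² = 445.
Since QR² = 445 ≥ 202 + 149 = 351, the angle opposite QR is not acute, so the smallest enclosing circle has QR as diameter.
Centre = midpoint of QR = (0.5, -1), r² = 445/4 = 111.25.

111.25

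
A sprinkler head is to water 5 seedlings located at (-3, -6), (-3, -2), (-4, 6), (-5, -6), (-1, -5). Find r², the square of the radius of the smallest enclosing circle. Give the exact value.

By Welzl's lemma the MEC is supported by two points (diametrically opposite) or three points (on a circumcircle).
The minimum enclosing circle is determined by three boundary points: (-3, -6), (-4, 6), (-5, -6).
Their circumcentre is (-4, -1/24) with r² = 21025/576.
The farthest remaining point (-1, -5) is at distance² 19345/576 ≤ 21025/576.

21025/576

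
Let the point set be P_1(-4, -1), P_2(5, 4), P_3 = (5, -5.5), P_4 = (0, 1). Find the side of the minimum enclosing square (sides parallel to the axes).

The bounding box has width 9 and height 9.5.
An axis-aligned square enclosing the set must have side ≥ max(width, height).
So the minimum side is max(9, 9.5) = 9.5.

9.5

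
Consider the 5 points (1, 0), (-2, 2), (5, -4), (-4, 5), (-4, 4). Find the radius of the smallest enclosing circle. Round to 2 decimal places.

The minimum enclosing circle of a finite set is fixed by two of the points (as a diameter) or three (as a circumcircle).
The farthest pair is (5, -4)–(-4, 5) with squared distance 162. The circle on this segment as diameter has centre (0.5, 0.5) and r² = 162/4 = 40.5.
Check (1, 0): distance² to centre = 0.5 ≤ 40.5, so it lies inside.
All remaining points lie in this disk, and no smaller disk contains both endpoints, so this is the minimum enclosing circle.
r = √(40.5) ≈ 6.36.

6.36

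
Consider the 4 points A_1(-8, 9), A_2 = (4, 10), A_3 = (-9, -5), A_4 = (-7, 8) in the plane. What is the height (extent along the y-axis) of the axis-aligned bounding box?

15

max y = 10, min y = -5, so height = 15.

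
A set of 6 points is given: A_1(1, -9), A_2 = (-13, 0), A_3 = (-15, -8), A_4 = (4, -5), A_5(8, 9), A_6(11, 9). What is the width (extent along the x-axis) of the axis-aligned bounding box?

26

max x = 11, min x = -15, so width = 26.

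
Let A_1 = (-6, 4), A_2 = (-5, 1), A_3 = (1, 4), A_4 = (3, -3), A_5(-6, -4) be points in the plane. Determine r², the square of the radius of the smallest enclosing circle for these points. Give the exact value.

2665/81

The minimum enclosing circle of a finite set is fixed by two of the points (as a diameter) or three (as a circumcircle).
The minimum enclosing circle is determined by three boundary points: A_1, A_4, A_5.
Their circumcentre is (-17/9, 0) with r² = 2665/81.
The farthest remaining point A_3 is at distance² 1972/81 ≤ 2665/81.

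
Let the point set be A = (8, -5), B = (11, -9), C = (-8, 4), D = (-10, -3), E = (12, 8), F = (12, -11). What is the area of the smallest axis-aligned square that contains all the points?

484

The bounding box has width 22 and height 19.
An axis-aligned square enclosing the set must have side ≥ max(width, height).
So the minimum side is max(22, 19) = 22.
Area = 22² = 484.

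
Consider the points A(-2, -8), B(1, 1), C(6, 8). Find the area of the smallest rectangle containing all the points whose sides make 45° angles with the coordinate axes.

In coordinates u = x + y, v = x − y the rectangle is axis-aligned; the map (x,y)→(u,v) scales areas by 2.
u-values: -10, 2, 14; range = 14 − (-10) = 24.
v-values: 6, 0, -2; range = 6 − (-2) = 8.
Area = (24 × 8) / 2 = 96.

96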